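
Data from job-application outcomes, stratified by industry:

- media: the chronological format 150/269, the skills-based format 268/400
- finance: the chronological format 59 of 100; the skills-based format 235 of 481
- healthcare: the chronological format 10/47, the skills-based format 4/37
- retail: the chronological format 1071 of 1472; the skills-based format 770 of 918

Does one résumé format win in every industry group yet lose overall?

Media: the chronological format 150/269 = 55.8%, the skills-based format 268/400 = 67.0% → the skills-based format
Finance: the chronological format 59/100 = 59.0%, the skills-based format 235/481 = 48.9% → the chronological format
Healthcare: the chronological format 10/47 = 21.3%, the skills-based format 4/37 = 10.8% → the chronological format
Retail: the chronological format 1071/1472 = 72.8%, the skills-based format 770/918 = 83.9% → the skills-based format
Overall: the chronological format 1290/1888 = 68.3%, the skills-based format 1277/1836 = 69.6% → the skills-based format
Neither sweeps: the chronological format wins 2 of 4 groups, the skills-based format wins 2. The skills-based format wins overall but not every group — no Simpson reversal.

No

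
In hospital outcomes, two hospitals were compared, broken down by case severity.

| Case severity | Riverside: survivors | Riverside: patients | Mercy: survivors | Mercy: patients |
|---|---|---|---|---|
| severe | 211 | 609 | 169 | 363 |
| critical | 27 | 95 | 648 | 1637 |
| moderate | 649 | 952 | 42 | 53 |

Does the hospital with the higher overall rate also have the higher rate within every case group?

Severe: Riverside 211/609 = 34.6%, Mercy 169/363 = 46.6% → Mercy
Critical: Riverside 27/95 = 28.4%, Mercy 648/1637 = 39.6% → Mercy
Moderate: Riverside 649/952 = 68.2%, Mercy 42/53 = 79.2% → Mercy
Overall: Riverside 887/1656 = 53.6%, Mercy 859/2053 = 41.8% → Riverside
Mercy wins each case group but Riverside wins overall — the comparison reverses. Mercy's patients skew toward critical, which has a lower base rate.

No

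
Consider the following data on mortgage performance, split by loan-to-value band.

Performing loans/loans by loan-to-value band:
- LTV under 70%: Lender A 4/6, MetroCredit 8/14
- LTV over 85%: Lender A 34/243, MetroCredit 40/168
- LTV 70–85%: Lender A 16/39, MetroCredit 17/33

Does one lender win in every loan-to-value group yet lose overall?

LTV under 70%: Lender A 4/6 = 66.7%, MetroCredit 8/14 = 57.1% → Lender A
LTV over 85%: Lender A 34/243 = 14.0%, MetroCredit 40/168 = 23.8% → MetroCredit
LTV 70–85%: Lender A 16/39 = 41.0%, MetroCredit 17/33 = 51.5% → MetroCredit
Overall: Lender A 54/288 = 18.8%, MetroCredit 65/215 = 30.2% → MetroCredit
Neither sweeps: Lender A wins 1 of 3 groups, MetroCredit wins 2. MetroCredit wins overall but not every group — no Simpson reversal.

No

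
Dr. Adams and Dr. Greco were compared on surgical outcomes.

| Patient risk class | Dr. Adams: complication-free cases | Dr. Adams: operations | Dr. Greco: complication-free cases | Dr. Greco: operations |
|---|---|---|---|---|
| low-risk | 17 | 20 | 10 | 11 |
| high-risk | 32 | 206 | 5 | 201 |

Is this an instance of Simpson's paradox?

Low-risk: Dr. Adams 17/20 = 85.0%, Dr. Greco 10/11 = 90.9% → Dr. Greco
High-risk: Dr. Adams 32/206 = 15.5%, Dr. Greco 5/201 = 2.5% → Dr. Adams
Overall: Dr. Adams 49/226 = 21.7%, Dr. Greco 15/212 = 7.1% → Dr. Adams
Neither sweeps: Dr. Adams wins 1 of 2 groups, Dr. Greco wins 1. Dr. Adams wins overall but not every group — no Simpson reversal.

No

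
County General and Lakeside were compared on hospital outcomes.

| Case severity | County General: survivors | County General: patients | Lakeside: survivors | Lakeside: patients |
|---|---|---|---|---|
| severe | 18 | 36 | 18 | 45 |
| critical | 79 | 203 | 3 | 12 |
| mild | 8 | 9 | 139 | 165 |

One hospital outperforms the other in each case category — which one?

County General

Severe: County General 18/36 = 50.0%, Lakeside 18/45 = 40.0% → County General
Critical: County General 79/203 = 38.9%, Lakeside 3/12 = 25.0% → County General
Mild: County General 8/9 = 88.9%, Lakeside 139/165 = 84.2% → County General
County General has the higher rate in all 3 groups.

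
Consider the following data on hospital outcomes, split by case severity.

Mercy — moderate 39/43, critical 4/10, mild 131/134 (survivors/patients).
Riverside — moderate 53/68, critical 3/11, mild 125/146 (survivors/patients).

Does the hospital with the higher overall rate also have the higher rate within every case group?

Moderate: Mercy 39/43 = 90.7%, Riverside 53/68 = 77.9% → Mercy
Critical: Mercy 4/10 = 40.0%, Riverside 3/11 = 27.3% → Mercy
Mild: Mercy 131/134 = 97.8%, Riverside 125/146 = 85.6% → Mercy
Overall: Mercy 174/187 = 93.0%, Riverside 181/225 = 80.4% → Mercy
Mercy wins overall and in every case group — no reversal.

Yes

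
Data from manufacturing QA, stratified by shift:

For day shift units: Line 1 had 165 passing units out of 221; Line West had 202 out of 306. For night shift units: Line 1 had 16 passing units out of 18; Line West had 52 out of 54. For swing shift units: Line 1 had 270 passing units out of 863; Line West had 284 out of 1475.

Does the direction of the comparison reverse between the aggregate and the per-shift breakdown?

No

Day shift: Line 1 165/221 = 74.7%, Line West 202/306 = 66.0% → Line 1
Night shift: Line 1 16/18 = 88.9%, Line West 52/54 = 96.3% → Line West
Swing shift: Line 1 270/863 = 31.3%, Line West 284/1475 = 19.3% → Line 1
Overall: Line 1 451/1102 = 40.9%, Line West 538/1835 = 29.3% → Line 1
Neither sweeps: Line 1 wins 2 of 3 groups, Line West wins 1. Line 1 wins overall but not every group — no Simpson reversal.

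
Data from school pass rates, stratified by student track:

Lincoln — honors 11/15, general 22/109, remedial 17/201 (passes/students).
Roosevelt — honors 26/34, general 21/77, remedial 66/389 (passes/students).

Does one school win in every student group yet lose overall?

No

Honors: Lincoln 11/15 = 73.3%, Roosevelt 26/34 = 76.5% → Roosevelt
General: Lincoln 22/109 = 20.2%, Roosevelt 21/77 = 27.3% → Roosevelt
Remedial: Lincoln 17/201 = 8.5%, Roosevelt 66/389 = 17.0% → Roosevelt
Overall: Lincoln 50/325 = 15.4%, Roosevelt 113/500 = 22.6% → Roosevelt
Roosevelt wins overall and in every student group — no reversal.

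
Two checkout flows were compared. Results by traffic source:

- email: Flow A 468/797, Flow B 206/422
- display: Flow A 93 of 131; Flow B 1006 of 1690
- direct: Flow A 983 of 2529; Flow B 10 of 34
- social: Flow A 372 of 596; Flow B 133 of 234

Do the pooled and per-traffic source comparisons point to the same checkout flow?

No

Email: Flow A 468/797 = 58.7%, Flow B 206/422 = 48.8% → Flow A
Display: Flow A 93/131 = 71.0%, Flow B 1006/1690 = 59.5% → Flow A
Direct: Flow A 983/2529 = 38.9%, Flow B 10/34 = 29.4% → Flow A
Social: Flow A 372/596 = 62.4%, Flow B 133/234 = 56.8% → Flow A
Overall: Flow A 1916/4053 = 47.3%, Flow B 1355/2380 = 56.9% → Flow B
Flow A wins each traffic group but Flow B wins overall — the comparison reverses. Flow A's sessions skew toward direct, which has a lower base rate.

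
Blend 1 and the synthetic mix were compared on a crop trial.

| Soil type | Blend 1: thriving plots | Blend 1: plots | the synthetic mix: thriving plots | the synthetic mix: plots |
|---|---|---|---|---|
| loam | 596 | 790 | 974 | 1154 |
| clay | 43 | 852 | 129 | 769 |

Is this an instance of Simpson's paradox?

Loam: Blend 1 596/790 = 75.4%, the synthetic mix 974/1154 = 84.4% → the synthetic mix
Clay: Blend 1 43/852 = 5.0%, the synthetic mix 129/769 = 16.8% → the synthetic mix
Overall: Blend 1 639/1642 = 38.9%, the synthetic mix 1103/1923 = 57.4% → the synthetic mix
The synthetic mix wins overall and in every soil group — no reversal.

No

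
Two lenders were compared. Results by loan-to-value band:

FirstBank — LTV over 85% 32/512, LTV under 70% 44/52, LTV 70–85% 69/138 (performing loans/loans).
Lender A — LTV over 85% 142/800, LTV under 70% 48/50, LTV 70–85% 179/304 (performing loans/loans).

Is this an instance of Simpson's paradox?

LTV over 85%: FirstBank 32/512 = 6.2%, Lender A 142/800 = 17.8% → Lender A
LTV under 70%: FirstBank 44/52 = 84.6%, Lender A 48/50 = 96.0% → Lender A
LTV 70–85%: FirstBank 69/138 = 50.0%, Lender A 179/304 = 58.9% → Lender A
Overall: FirstBank 145/702 = 20.7%, Lender A 369/1154 = 32.0% → Lender A
Lender A wins overall and in every loan-to-value group — no reversal.

No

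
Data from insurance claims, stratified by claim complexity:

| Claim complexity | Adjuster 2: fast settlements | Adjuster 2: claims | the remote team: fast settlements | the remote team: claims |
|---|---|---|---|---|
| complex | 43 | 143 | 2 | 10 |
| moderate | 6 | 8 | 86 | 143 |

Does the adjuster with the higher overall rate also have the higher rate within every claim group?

Complex: Adjuster 2 43/143 = 30.1%, the remote team 2/10 = 20.0% → Adjuster 2
Moderate: Adjuster 2 6/8 = 75.0%, the remote team 86/143 = 60.1% → Adjuster 2
Overall: Adjuster 2 49/151 = 32.5%, the remote team 88/153 = 57.5% → the remote team
Adjuster 2 wins each claim group but the remote team wins overall — the comparison reverses. Adjuster 2's claims skew toward complex, which has a lower base rate.

No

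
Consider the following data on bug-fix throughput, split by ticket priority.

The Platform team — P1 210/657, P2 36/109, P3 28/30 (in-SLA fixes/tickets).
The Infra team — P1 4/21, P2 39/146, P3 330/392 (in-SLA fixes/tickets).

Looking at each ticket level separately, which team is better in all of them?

the Platform team

P1: the Platform team 210/657 = 32.0%, the Infra team 4/21 = 19.0% → the Platform team
P2: the Platform team 36/109 = 33.0%, the Infra team 39/146 = 26.7% → the Platform team
P3: the Platform team 28/30 = 93.3%, the Infra team 330/392 = 84.2% → the Platform team
The Platform team has the higher rate in all 3 groups.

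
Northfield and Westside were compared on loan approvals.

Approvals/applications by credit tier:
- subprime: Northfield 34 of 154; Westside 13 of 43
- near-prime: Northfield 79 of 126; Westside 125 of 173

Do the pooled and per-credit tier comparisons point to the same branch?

Yes

Subprime: Northfield 34/154 = 22.1%, Westside 13/43 = 30.2% → Westside
Near-prime: Northfield 79/126 = 62.7%, Westside 125/173 = 72.3% → Westside
Overall: Northfield 113/280 = 40.4%, Westside 138/216 = 63.9% → Westside
Westside wins overall and in every credit group — no reversal.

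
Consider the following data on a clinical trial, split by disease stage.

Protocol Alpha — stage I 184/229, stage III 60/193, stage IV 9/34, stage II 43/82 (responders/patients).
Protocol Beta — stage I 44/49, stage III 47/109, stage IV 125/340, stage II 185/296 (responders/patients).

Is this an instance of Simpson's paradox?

Stage I: Protocol Alpha 184/229 = 80.3%, Protocol Beta 44/49 = 89.8% → Protocol Beta
Stage III: Protocol Alpha 60/193 = 31.1%, Protocol Beta 47/109 = 43.1% → Protocol Beta
Stage IV: Protocol Alpha 9/34 = 26.5%, Protocol Beta 125/340 = 36.8% → Protocol Beta
Stage II: Protocol Alpha 43/82 = 52.4%, Protocol Beta 185/296 = 62.5% → Protocol Beta
Overall: Protocol Alpha 296/538 = 55.0%, Protocol Beta 401/794 = 50.5% → Protocol Alpha
Protocol Beta wins each disease group but Protocol Alpha wins overall — the comparison reverses. Protocol Beta's patients skew toward stage IV, which has a lower base rate.

Yes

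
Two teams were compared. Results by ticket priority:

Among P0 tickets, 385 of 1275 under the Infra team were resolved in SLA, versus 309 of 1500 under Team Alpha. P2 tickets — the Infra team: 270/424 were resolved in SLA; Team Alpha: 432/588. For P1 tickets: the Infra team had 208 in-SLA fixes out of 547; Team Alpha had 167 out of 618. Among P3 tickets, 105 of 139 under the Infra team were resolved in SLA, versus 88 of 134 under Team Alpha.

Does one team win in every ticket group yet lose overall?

P0: the Infra team 385/1275 = 30.2%, Team Alpha 309/1500 = 20.6% → the Infra team
P2: the Infra team 270/424 = 63.7%, Team Alpha 432/588 = 73.5% → Team Alpha
P1: the Infra team 208/547 = 38.0%, Team Alpha 167/618 = 27.0% → the Infra team
P3: the Infra team 105/139 = 75.5%, Team Alpha 88/134 = 65.7% → the Infra team
Overall: the Infra team 968/2385 = 40.6%, Team Alpha 996/2840 = 35.1% → the Infra team
Neither sweeps: the Infra team wins 3 of 4 groups, Team Alpha wins 1. The Infra team wins overall but not every group — no Simpson reversal.

No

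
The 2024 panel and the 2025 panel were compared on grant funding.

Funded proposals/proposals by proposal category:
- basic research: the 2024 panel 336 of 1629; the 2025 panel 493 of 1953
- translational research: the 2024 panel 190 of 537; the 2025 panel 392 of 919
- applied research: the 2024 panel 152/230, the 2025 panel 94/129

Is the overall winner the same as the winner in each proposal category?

Yes

Basic research: the 2024 panel 336/1629 = 20.6%, the 2025 panel 493/1953 = 25.2% → the 2025 panel
Translational research: the 2024 panel 190/537 = 35.4%, the 2025 panel 392/919 = 42.7% → the 2025 panel
Applied research: the 2024 panel 152/230 = 66.1%, the 2025 panel 94/129 = 72.9% → the 2025 panel
Overall: the 2024 panel 678/2396 = 28.3%, the 2025 panel 979/3001 = 32.6% → the 2025 panel
The 2025 panel wins overall and in every proposal group — no reversal.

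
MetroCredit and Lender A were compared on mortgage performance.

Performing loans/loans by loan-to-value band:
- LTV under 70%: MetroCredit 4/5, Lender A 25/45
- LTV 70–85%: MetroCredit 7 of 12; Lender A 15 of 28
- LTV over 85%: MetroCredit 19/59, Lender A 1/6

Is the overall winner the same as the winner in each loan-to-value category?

LTV under 70%: MetroCredit 4/5 = 80.0%, Lender A 25/45 = 55.6% → MetroCredit
LTV 70–85%: MetroCredit 7/12 = 58.3%, Lender A 15/28 = 53.6% → MetroCredit
LTV over 85%: MetroCredit 19/59 = 32.2%, Lender A 1/6 = 16.7% → MetroCredit
Overall: MetroCredit 30/76 = 39.5%, Lender A 41/79 = 51.9% → Lender A
MetroCredit wins each loan-to-value group but Lender A wins overall — the comparison reverses. MetroCredit's loans skew toward LTV over 85%, which has a lower base rate.

No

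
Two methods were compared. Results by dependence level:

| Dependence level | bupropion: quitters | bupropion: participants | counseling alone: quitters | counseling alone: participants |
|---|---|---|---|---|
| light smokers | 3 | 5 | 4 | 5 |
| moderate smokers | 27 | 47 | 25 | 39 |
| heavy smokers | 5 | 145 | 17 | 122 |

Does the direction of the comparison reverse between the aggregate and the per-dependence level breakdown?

Light smokers: bupropion 3/5 = 60.0%, counseling alone 4/5 = 80.0% → counseling alone
Moderate smokers: bupropion 27/47 = 57.4%, counseling alone 25/39 = 64.1% → counseling alone
Heavy smokers: bupropion 5/145 = 3.4%, counseling alone 17/122 = 13.9% → counseling alone
Overall: bupropion 35/197 = 17.8%, counseling alone 46/166 = 27.7% → counseling alone
Counseling alone wins overall and in every dependence group — no reversal.

No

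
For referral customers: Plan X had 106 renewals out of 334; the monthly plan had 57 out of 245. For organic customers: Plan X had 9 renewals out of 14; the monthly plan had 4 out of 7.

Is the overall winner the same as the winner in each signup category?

Referral: Plan X 106/334 = 31.7%, the monthly plan 57/245 = 23.3% → Plan X
Organic: Plan X 9/14 = 64.3%, the monthly plan 4/7 = 57.1% → Plan X
Overall: Plan X 115/348 = 33.0%, the monthly plan 61/252 = 24.2% → Plan X
Plan X wins overall and in every signup group — no reversal.

Yes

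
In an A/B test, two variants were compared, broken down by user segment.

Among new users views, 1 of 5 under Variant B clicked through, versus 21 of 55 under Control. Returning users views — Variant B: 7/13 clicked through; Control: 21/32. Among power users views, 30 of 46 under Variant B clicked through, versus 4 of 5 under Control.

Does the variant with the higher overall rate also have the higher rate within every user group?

New users: Variant B 1/5 = 20.0%, Control 21/55 = 38.2% → Control
Returning users: Variant B 7/13 = 53.8%, Control 21/32 = 65.6% → Control
Power users: Variant B 30/46 = 65.2%, Control 4/5 = 80.0% → Control
Overall: Variant B 38/64 = 59.4%, Control 46/92 = 50.0% → Variant B
Control wins each user group but Variant B wins overall — the comparison reverses. Control's views skew toward new users, which has a lower base rate.

No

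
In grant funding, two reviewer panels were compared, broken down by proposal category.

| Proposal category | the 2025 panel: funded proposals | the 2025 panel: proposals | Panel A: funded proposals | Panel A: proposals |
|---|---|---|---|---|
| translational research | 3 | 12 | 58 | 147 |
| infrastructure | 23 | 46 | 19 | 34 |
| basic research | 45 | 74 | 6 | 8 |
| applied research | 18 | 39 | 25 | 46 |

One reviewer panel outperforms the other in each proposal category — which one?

Translational research: the 2025 panel 3/12 = 25.0%, Panel A 58/147 = 39.5% → Panel A
Infrastructure: the 2025 panel 23/46 = 50.0%, Panel A 19/34 = 55.9% → Panel A
Basic research: the 2025 panel 45/74 = 60.8%, Panel A 6/8 = 75.0% → Panel A
Applied research: the 2025 panel 18/39 = 46.2%, Panel A 25/46 = 54.3% → Panel A
Panel A has the higher rate in all 4 groups.

Panel A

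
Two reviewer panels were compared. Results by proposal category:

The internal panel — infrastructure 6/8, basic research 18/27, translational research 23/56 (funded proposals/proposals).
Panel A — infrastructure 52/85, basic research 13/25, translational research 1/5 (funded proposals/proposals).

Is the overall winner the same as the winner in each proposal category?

No

Infrastructure: the internal panel 6/8 = 75.0%, Panel A 52/85 = 61.2% → the internal panel
Basic research: the internal panel 18/27 = 66.7%, Panel A 13/25 = 52.0% → the internal panel
Translational research: the internal panel 23/56 = 41.1%, Panel A 1/5 = 20.0% → the internal panel
Overall: the internal panel 47/91 = 51.6%, Panel A 66/115 = 57.4% → Panel A
The internal panel wins each proposal group but Panel A wins overall — the comparison reverses. The internal panel's proposals skew toward translational research, which has a lower base rate.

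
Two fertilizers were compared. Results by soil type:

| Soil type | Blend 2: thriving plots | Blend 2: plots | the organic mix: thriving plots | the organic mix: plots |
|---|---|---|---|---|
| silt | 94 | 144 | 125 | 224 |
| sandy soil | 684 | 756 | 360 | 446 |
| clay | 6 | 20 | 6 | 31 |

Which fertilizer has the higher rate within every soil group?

Silt: Blend 2 94/144 = 65.3%, the organic mix 125/224 = 55.8% → Blend 2
Sandy soil: Blend 2 684/756 = 90.5%, the organic mix 360/446 = 80.7% → Blend 2
Clay: Blend 2 6/20 = 30.0%, the organic mix 6/31 = 19.4% → Blend 2
Blend 2 has the higher rate in all 3 groups.

Blend 2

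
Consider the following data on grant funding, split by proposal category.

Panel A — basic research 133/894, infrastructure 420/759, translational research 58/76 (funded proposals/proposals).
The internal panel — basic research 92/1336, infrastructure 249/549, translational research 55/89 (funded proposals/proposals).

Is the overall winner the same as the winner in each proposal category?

Yes

Basic research: Panel A 133/894 = 14.9%, the internal panel 92/1336 = 6.9% → Panel A
Infrastructure: Panel A 420/759 = 55.3%, the internal panel 249/549 = 45.4% → Panel A
Translational research: Panel A 58/76 = 76.3%, the internal panel 55/89 = 61.8% → Panel A
Overall: Panel A 611/1729 = 35.3%, the internal panel 396/1974 = 20.1% → Panel A
Panel A wins overall and in every proposal group — no reversal.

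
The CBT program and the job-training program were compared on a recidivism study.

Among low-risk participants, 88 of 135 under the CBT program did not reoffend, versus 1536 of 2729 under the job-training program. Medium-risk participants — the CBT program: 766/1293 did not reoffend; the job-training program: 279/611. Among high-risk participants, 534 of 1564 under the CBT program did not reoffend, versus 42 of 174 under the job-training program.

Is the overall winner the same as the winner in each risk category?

Low-risk: the CBT program 88/135 = 65.2%, the job-training program 1536/2729 = 56.3% → the CBT program
Medium-risk: the CBT program 766/1293 = 59.2%, the job-training program 279/611 = 45.7% → the CBT program
High-risk: the CBT program 534/1564 = 34.1%, the job-training program 42/174 = 24.1% → the CBT program
Overall: the CBT program 1388/2992 = 46.4%, the job-training program 1857/3514 = 52.8% → the job-training program
The CBT program wins each risk group but the job-training program wins overall — the comparison reverses. The CBT program's participants skew toward high-risk, which has a lower base rate.

No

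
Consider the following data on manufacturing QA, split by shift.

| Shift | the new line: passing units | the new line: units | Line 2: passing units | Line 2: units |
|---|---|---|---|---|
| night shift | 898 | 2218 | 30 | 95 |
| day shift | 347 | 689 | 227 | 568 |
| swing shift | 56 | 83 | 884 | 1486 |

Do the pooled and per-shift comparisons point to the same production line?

Night shift: the new line 898/2218 = 40.5%, Line 2 30/95 = 31.6% → the new line
Day shift: the new line 347/689 = 50.4%, Line 2 227/568 = 40.0% → the new line
Swing shift: the new line 56/83 = 67.5%, Line 2 884/1486 = 59.5% → the new line
Overall: the new line 1301/2990 = 43.5%, Line 2 1141/2149 = 53.1% → Line 2
The new line wins each shift group but Line 2 wins overall — the comparison reverses. The new line's units skew toward night shift, which has a lower base rate.

No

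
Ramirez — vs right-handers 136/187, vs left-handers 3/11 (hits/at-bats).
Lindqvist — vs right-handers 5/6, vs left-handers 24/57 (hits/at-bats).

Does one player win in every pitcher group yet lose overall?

Yes

Vs right-handers: Ramirez 136/187 = 72.7%, Lindqvist 5/6 = 83.3% → Lindqvist
Vs left-handers: Ramirez 3/11 = 27.3%, Lindqvist 24/57 = 42.1% → Lindqvist
Overall: Ramirez 139/198 = 70.2%, Lindqvist 29/63 = 46.0% → Ramirez
Lindqvist wins each pitcher group but Ramirez wins overall — the comparison reverses. Lindqvist's at-bats skew toward vs left-handers, which has a lower base rate.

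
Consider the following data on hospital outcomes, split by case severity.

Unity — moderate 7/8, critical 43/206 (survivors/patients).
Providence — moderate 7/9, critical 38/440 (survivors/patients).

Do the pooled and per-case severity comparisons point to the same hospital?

Yes

Moderate: Unity 7/8 = 87.5%, Providence 7/9 = 77.8% → Unity
Critical: Unity 43/206 = 20.9%, Providence 38/440 = 8.6% → Unity
Overall: Unity 50/214 = 23.4%, Providence 45/449 = 10.0% → Unity
Unity wins overall and in every case group — no reversal.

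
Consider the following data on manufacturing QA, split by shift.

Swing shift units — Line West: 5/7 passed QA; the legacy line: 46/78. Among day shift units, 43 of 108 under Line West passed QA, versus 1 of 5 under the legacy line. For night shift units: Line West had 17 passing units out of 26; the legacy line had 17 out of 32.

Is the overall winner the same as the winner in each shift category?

No

Swing shift: Line West 5/7 = 71.4%, the legacy line 46/78 = 59.0% → Line West
Day shift: Line West 43/108 = 39.8%, the legacy line 1/5 = 20.0% → Line West
Night shift: Line West 17/26 = 65.4%, the legacy line 17/32 = 53.1% → Line West
Overall: Line West 65/141 = 46.1%, the legacy line 64/115 = 55.7% → the legacy line
Line West wins each shift group but the legacy line wins overall — the comparison reverses. Line West's units skew toward day shift, which has a lower base rate.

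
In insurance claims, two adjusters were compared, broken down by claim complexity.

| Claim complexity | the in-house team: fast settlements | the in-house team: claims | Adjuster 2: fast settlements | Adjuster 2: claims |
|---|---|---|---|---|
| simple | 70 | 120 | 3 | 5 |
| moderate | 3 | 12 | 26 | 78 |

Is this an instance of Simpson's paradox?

Simple: the in-house team 70/120 = 58.3%, Adjuster 2 3/5 = 60.0% → Adjuster 2
Moderate: the in-house team 3/12 = 25.0%, Adjuster 2 26/78 = 33.3% → Adjuster 2
Overall: the in-house team 73/132 = 55.3%, Adjuster 2 29/83 = 34.9% → the in-house team
Adjuster 2 wins each claim group but the in-house team wins overall — the comparison reverses. Adjuster 2's claims skew toward moderate, which has a lower base rate.

Yes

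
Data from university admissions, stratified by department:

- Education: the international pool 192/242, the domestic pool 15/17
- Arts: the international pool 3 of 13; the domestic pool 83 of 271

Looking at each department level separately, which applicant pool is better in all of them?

Education: the international pool 192/242 = 79.3%, the domestic pool 15/17 = 88.2% → the domestic pool
Arts: the international pool 3/13 = 23.1%, the domestic pool 83/271 = 30.6% → the domestic pool
The domestic pool has the higher rate in both groups.

the domestic pool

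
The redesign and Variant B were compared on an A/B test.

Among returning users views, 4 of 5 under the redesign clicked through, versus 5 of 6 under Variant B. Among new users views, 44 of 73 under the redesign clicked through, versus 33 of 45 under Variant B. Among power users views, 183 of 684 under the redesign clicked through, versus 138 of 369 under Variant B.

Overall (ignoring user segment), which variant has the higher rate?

Returning users: the redesign 4/5 = 80.0%, Variant B 5/6 = 83.3% → Variant B
New users: the redesign 44/73 = 60.3%, Variant B 33/45 = 73.3% → Variant B
Power users: the redesign 183/684 = 26.8%, Variant B 138/369 = 37.4% → Variant B
Overall: the redesign 231/762 = 30.3%, Variant B 176/420 = 41.9% → Variant B

Variant B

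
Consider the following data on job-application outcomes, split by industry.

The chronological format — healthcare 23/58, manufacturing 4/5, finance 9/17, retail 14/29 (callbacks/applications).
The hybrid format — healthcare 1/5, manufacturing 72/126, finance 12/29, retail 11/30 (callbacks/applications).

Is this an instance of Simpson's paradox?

Yes

Healthcare: the chronological format 23/58 = 39.7%, the hybrid format 1/5 = 20.0% → the chronological format
Manufacturing: the chronological format 4/5 = 80.0%, the hybrid format 72/126 = 57.1% → the chronological format
Finance: the chronological format 9/17 = 52.9%, the hybrid format 12/29 = 41.4% → the chronological format
Retail: the chronological format 14/29 = 48.3%, the hybrid format 11/30 = 36.7% → the chronological format
Overall: the chronological format 50/109 = 45.9%, the hybrid format 96/190 = 50.5% → the hybrid format
The chronological format wins each industry group but the hybrid format wins overall — the comparison reverses. The chronological format's applications skew toward healthcare, which has a lower base rate.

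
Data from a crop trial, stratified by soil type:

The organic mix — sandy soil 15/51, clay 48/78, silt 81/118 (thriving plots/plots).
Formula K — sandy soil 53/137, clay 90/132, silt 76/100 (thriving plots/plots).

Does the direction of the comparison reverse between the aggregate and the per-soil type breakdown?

Sandy soil: the organic mix 15/51 = 29.4%, Formula K 53/137 = 38.7% → Formula K
Clay: the organic mix 48/78 = 61.5%, Formula K 90/132 = 68.2% → Formula K
Silt: the organic mix 81/118 = 68.6%, Formula K 76/100 = 76.0% → Formula K
Overall: the organic mix 144/247 = 58.3%, Formula K 219/369 = 59.3% → Formula K
Formula K wins overall and in every soil group — no reversal.

No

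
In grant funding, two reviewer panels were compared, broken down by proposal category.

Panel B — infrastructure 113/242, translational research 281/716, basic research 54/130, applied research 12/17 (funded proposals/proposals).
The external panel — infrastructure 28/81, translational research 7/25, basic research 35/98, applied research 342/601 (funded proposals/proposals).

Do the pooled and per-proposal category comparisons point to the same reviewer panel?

Infrastructure: Panel B 113/242 = 46.7%, the external panel 28/81 = 34.6% → Panel B
Translational research: Panel B 281/716 = 39.2%, the external panel 7/25 = 28.0% → Panel B
Basic research: Panel B 54/130 = 41.5%, the external panel 35/98 = 35.7% → Panel B
Applied research: Panel B 12/17 = 70.6%, the external panel 342/601 = 56.9% → Panel B
Overall: Panel B 460/1105 = 41.6%, the external panel 412/805 = 51.2% → the external panel
Panel B wins each proposal group but the external panel wins overall — the comparison reverses. Panel B's proposals skew toward translational research, which has a lower base rate.

No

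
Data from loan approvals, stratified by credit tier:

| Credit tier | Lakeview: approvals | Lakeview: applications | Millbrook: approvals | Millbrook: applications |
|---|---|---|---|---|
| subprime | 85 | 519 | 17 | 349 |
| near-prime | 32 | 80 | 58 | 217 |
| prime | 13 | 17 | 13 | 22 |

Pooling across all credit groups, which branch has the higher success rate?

Lakeview

Subprime: Lakeview 85/519 = 16.4%, Millbrook 17/349 = 4.9% → Lakeview
Near-prime: Lakeview 32/80 = 40.0%, Millbrook 58/217 = 26.7% → Lakeview
Prime: Lakeview 13/17 = 76.5%, Millbrook 13/22 = 59.1% → Lakeview
Overall: Lakeview 130/616 = 21.1%, Millbrook 88/588 = 15.0% → Lakeview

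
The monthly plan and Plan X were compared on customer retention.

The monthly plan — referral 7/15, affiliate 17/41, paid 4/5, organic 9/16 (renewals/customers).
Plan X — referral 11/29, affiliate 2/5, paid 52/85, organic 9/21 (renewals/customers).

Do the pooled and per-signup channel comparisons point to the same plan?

No

Referral: the monthly plan 7/15 = 46.7%, Plan X 11/29 = 37.9% → the monthly plan
Affiliate: the monthly plan 17/41 = 41.5%, Plan X 2/5 = 40.0% → the monthly plan
Paid: the monthly plan 4/5 = 80.0%, Plan X 52/85 = 61.2% → the monthly plan
Organic: the monthly plan 9/16 = 56.2%, Plan X 9/21 = 42.9% → the monthly plan
Overall: the monthly plan 37/77 = 48.1%, Plan X 74/140 = 52.9% → Plan X
The monthly plan wins each signup group but Plan X wins overall — the comparison reverses. The monthly plan's customers skew toward affiliate, which has a lower base rate.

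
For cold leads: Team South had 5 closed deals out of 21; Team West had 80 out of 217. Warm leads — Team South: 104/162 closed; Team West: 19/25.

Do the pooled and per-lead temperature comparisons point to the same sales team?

No

Cold: Team South 5/21 = 23.8%, Team West 80/217 = 36.9% → Team West
Warm: Team South 104/162 = 64.2%, Team West 19/25 = 76.0% → Team West
Overall: Team South 109/183 = 59.6%, Team West 99/242 = 40.9% → Team South
Team West wins each lead group but Team South wins overall — the comparison reverses. Team West's leads skew toward cold, which has a lower base rate.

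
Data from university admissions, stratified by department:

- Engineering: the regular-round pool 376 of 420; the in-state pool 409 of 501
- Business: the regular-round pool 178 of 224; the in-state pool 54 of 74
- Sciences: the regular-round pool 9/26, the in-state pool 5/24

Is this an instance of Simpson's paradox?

No

Engineering: the regular-round pool 376/420 = 89.5%, the in-state pool 409/501 = 81.6% → the regular-round pool
Business: the regular-round pool 178/224 = 79.5%, the in-state pool 54/74 = 73.0% → the regular-round pool
Sciences: the regular-round pool 9/26 = 34.6%, the in-state pool 5/24 = 20.8% → the regular-round pool
Overall: the regular-round pool 563/670 = 84.0%, the in-state pool 468/599 = 78.1% → the regular-round pool
The regular-round pool wins overall and in every department group — no reversal.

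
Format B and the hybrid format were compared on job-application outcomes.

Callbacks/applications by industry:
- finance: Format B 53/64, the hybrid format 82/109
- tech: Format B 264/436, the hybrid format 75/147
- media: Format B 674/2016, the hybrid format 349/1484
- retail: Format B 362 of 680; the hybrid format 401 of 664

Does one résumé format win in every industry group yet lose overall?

Finance: Format B 53/64 = 82.8%, the hybrid format 82/109 = 75.2% → Format B
Tech: Format B 264/436 = 60.6%, the hybrid format 75/147 = 51.0% → Format B
Media: Format B 674/2016 = 33.4%, the hybrid format 349/1484 = 23.5% → Format B
Retail: Format B 362/680 = 53.2%, the hybrid format 401/664 = 60.4% → the hybrid format
Overall: Format B 1353/3196 = 42.3%, the hybrid format 907/2404 = 37.7% → Format B
Neither sweeps: Format B wins 3 of 4 groups, the hybrid format wins 1. Format B wins overall but not every group — no Simpson reversal.

No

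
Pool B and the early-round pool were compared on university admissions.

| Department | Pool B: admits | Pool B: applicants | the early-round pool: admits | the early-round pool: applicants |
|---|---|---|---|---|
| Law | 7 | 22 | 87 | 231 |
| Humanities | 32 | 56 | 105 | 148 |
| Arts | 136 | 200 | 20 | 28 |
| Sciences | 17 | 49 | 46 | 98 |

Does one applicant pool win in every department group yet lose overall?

Law: Pool B 7/22 = 31.8%, the early-round pool 87/231 = 37.7% → the early-round pool
Humanities: Pool B 32/56 = 57.1%, the early-round pool 105/148 = 70.9% → the early-round pool
Arts: Pool B 136/200 = 68.0%, the early-round pool 20/28 = 71.4% → the early-round pool
Sciences: Pool B 17/49 = 34.7%, the early-round pool 46/98 = 46.9% → the early-round pool
Overall: Pool B 192/327 = 58.7%, the early-round pool 258/505 = 51.1% → Pool B
The early-round pool wins each department group but Pool B wins overall — the comparison reverses. The early-round pool's applicants skew toward Law, which has a lower base rate.

Yes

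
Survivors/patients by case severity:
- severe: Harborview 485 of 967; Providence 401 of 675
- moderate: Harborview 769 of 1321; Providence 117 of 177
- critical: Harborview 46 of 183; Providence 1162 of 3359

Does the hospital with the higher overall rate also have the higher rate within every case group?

No

Severe: Harborview 485/967 = 50.2%, Providence 401/675 = 59.4% → Providence
Moderate: Harborview 769/1321 = 58.2%, Providence 117/177 = 66.1% → Providence
Critical: Harborview 46/183 = 25.1%, Providence 1162/3359 = 34.6% → Providence
Overall: Harborview 1300/2471 = 52.6%, Providence 1680/4211 = 39.9% → Harborview
Providence wins each case group but Harborview wins overall — the comparison reverses. Providence's patients skew toward critical, which has a lower base rate.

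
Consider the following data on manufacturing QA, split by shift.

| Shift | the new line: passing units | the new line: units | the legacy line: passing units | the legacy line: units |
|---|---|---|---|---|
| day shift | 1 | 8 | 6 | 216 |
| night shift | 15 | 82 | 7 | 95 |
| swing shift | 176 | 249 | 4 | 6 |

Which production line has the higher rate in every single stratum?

the new line

Day shift: the new line 1/8 = 12.5%, the legacy line 6/216 = 2.8% → the new line
Night shift: the new line 15/82 = 18.3%, the legacy line 7/95 = 7.4% → the new line
Swing shift: the new line 176/249 = 70.7%, the legacy line 4/6 = 66.7% → the new line
The new line has the higher rate in all 3 groups.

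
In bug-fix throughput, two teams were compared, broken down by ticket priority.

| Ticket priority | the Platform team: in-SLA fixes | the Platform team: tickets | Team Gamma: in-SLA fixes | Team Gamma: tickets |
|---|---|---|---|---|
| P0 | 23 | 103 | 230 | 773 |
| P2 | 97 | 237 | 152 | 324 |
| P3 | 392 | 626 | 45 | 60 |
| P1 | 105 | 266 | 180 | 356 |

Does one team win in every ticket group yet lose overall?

P0: the Platform team 23/103 = 22.3%, Team Gamma 230/773 = 29.8% → Team Gamma
P2: the Platform team 97/237 = 40.9%, Team Gamma 152/324 = 46.9% → Team Gamma
P3: the Platform team 392/626 = 62.6%, Team Gamma 45/60 = 75.0% → Team Gamma
P1: the Platform team 105/266 = 39.5%, Team Gamma 180/356 = 50.6% → Team Gamma
Overall: the Platform team 617/1232 = 50.1%, Team Gamma 607/1513 = 40.1% → the Platform team
Team Gamma wins each ticket group but the Platform team wins overall — the comparison reverses. Team Gamma's tickets skew toward P0, which has a lower base rate.

Yes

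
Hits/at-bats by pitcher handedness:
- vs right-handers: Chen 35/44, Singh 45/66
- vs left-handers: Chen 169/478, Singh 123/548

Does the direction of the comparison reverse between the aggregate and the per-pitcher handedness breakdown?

Vs right-handers: Chen 35/44 = 79.5%, Singh 45/66 = 68.2% → Chen
Vs left-handers: Chen 169/478 = 35.4%, Singh 123/548 = 22.4% → Chen
Overall: Chen 204/522 = 39.1%, Singh 168/614 = 27.4% → Chen
Chen wins overall and in every pitcher group — no reversal.

No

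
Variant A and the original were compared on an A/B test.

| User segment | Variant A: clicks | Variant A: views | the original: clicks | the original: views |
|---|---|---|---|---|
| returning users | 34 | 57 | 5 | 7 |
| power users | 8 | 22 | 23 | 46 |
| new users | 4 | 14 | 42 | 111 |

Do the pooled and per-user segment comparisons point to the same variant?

No

Returning users: Variant A 34/57 = 59.6%, the original 5/7 = 71.4% → the original
Power users: Variant A 8/22 = 36.4%, the original 23/46 = 50.0% → the original
New users: Variant A 4/14 = 28.6%, the original 42/111 = 37.8% → the original
Overall: Variant A 46/93 = 49.5%, the original 70/164 = 42.7% → Variant A
The original wins each user group but Variant A wins overall — the comparison reverses. The original's views skew toward new users, which has a lower base rate.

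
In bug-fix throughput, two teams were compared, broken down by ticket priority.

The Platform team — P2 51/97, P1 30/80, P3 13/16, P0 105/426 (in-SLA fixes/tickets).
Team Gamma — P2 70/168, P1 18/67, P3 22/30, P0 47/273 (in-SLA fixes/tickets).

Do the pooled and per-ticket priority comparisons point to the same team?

Yes

P2: the Platform team 51/97 = 52.6%, Team Gamma 70/168 = 41.7% → the Platform team
P1: the Platform team 30/80 = 37.5%, Team Gamma 18/67 = 26.9% → the Platform team
P3: the Platform team 13/16 = 81.2%, Team Gamma 22/30 = 73.3% → the Platform team
P0: the Platform team 105/426 = 24.6%, Team Gamma 47/273 = 17.2% → the Platform team
Overall: the Platform team 199/619 = 32.1%, Team Gamma 157/538 = 29.2% → the Platform team
The Platform team wins overall and in every ticket group — no reversal.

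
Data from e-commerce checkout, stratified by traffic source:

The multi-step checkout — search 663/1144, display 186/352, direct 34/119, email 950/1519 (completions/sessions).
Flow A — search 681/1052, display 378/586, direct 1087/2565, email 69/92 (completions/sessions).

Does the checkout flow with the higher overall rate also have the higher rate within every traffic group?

No

Search: the multi-step checkout 663/1144 = 58.0%, Flow A 681/1052 = 64.7% → Flow A
Display: the multi-step checkout 186/352 = 52.8%, Flow A 378/586 = 64.5% → Flow A
Direct: the multi-step checkout 34/119 = 28.6%, Flow A 1087/2565 = 42.4% → Flow A
Email: the multi-step checkout 950/1519 = 62.5%, Flow A 69/92 = 75.0% → Flow A
Overall: the multi-step checkout 1833/3134 = 58.5%, Flow A 2215/4295 = 51.6% → the multi-step checkout
Flow A wins each traffic group but the multi-step checkout wins overall — the comparison reverses. Flow A's sessions skew toward direct, which has a lower base rate.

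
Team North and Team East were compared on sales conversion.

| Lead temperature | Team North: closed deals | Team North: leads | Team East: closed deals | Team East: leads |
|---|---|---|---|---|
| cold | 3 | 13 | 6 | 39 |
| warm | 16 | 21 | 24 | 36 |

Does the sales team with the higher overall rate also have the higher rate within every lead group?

Yes

Cold: Team North 3/13 = 23.1%, Team East 6/39 = 15.4% → Team North
Warm: Team North 16/21 = 76.2%, Team East 24/36 = 66.7% → Team North
Overall: Team North 19/34 = 55.9%, Team East 30/75 = 40.0% → Team North
Team North wins overall and in every lead group — no reversal.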